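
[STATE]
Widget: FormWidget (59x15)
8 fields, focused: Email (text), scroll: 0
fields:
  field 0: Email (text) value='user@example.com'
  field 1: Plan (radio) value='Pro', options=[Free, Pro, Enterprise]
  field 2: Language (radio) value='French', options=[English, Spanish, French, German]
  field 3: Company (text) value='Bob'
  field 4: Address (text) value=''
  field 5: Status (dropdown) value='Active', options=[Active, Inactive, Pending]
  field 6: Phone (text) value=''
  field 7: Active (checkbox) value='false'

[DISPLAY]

> Email:      [user@example.com                           ]
  Plan:       ( ) Free  (●) Pro  ( ) Enterprise            
  Language:   ( ) English  ( ) Spanish  (●) French  ( ) Ger
  Company:    [Bob                                        ]
  Address:    [                                           ]
  Status:     [Active                                    ▼]
  Phone:      [                                           ]
  Active:     [ ]                                          
                                                           
                                                           
                                                           
                                                           
                                                           
                                                           
                                                           


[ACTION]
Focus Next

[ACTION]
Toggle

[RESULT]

  Email:      [user@example.com                           ]
> Plan:       ( ) Free  (●) Pro  ( ) Enterprise            
  Language:   ( ) English  ( ) Spanish  (●) French  ( ) Ger
  Company:    [Bob                                        ]
  Address:    [                                           ]
  Status:     [Active                                    ▼]
  Phone:      [                                           ]
  Active:     [ ]                                          
                                                           
                                                           
                                                           
                                                           
                                                           
                                                           
                                                           


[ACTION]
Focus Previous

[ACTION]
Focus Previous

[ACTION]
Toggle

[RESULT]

  Email:      [user@example.com                           ]
  Plan:       ( ) Free  (●) Pro  ( ) Enterprise            
  Language:   ( ) English  ( ) Spanish  (●) French  ( ) Ger
  Company:    [Bob                                        ]
  Address:    [                                           ]
  Status:     [Active                                    ▼]
  Phone:      [                                           ]
> Active:     [x]                                          
                                                           
                                                           
                                                           
                                                           
                                                           
                                                           
                                                           


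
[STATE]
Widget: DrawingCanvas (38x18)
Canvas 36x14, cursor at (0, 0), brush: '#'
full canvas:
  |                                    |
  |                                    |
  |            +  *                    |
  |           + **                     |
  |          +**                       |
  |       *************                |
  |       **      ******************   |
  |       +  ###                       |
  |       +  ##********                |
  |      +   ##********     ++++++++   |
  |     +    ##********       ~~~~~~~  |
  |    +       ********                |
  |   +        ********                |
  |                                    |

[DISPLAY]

+                                     
                                      
            +  *                      
           + **                       
          +**                         
       *************                  
       **      ******************     
       +  ###                         
       +  ##********                  
      +   ##********     ++++++++     
     +    ##********       ~~~~~~~    
    +       ********                  
   +        ********                  
                                      
                                      
                                      
                                      
                                      


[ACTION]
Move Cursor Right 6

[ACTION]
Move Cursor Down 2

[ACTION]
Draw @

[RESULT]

                                      
                                      
      @     +  *                      
           + **                       
          +**                         
       *************                  
       **      ******************     
       +  ###                         
       +  ##********                  
      +   ##********     ++++++++     
     +    ##********       ~~~~~~~    
    +       ********                  
   +        ********                  
                                      
                                      
                                      
                                      
                                      


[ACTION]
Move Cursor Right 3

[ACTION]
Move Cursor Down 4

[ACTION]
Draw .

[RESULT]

                                      
                                      
      @     +  *                      
           + **                       
          +**                         
       *************                  
       **.     ******************     
       +  ###                         
       +  ##********                  
      +   ##********     ++++++++     
     +    ##********       ~~~~~~~    
    +       ********                  
   +        ********                  
                                      
                                      
                                      
                                      
                                      


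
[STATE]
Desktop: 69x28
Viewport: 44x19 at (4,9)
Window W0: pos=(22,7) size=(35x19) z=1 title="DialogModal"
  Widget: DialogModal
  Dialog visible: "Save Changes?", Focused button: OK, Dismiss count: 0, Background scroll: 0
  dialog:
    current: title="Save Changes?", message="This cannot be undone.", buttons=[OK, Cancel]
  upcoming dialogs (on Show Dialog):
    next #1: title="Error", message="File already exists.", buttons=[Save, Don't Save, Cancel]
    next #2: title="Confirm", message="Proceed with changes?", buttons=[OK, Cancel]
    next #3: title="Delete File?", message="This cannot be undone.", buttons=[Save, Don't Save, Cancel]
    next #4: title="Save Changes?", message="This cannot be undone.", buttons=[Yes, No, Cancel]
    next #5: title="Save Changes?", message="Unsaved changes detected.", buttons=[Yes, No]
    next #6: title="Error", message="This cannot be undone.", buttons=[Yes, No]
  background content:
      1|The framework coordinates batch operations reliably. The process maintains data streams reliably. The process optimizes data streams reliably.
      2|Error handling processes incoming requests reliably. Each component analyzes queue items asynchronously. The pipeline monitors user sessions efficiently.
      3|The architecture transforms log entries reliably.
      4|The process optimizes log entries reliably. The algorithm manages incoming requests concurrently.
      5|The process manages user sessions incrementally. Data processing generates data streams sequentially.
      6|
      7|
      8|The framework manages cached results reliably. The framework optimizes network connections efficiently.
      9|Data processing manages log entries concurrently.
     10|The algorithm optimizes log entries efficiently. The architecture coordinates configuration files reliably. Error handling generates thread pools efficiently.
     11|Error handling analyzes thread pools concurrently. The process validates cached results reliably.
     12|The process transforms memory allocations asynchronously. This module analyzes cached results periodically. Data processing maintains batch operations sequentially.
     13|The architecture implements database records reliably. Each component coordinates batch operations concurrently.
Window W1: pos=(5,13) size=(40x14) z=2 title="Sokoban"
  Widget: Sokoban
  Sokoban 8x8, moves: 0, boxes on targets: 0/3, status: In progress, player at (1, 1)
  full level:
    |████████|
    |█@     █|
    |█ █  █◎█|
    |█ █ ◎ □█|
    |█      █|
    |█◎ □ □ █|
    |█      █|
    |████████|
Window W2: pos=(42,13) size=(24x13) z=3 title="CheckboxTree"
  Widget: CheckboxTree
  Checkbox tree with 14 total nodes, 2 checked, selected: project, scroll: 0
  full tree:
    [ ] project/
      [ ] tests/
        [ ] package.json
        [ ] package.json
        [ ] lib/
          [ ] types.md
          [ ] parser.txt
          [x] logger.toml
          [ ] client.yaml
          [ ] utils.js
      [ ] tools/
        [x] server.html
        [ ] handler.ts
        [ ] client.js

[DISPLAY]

                  ┠─────────────────────────
                  ┃The framework coordinates
                  ┃Error handling processes 
                  ┃The architecture transfor
 ┏━━━━━━━━━━━━━━━━━━━━━━━━━━━━━━━━━━━━┏━━━━━
 ┃ Sokoban                            ┃ Chec
 ┠────────────────────────────────────┠─────
 ┃████████                            ┃>[-] 
 ┃█@     █                            ┃   [-
 ┃█ █  █◎█                            ┃     
 ┃█ █ ◎ □█                            ┃     
 ┃█      █                            ┃     
 ┃█◎ □ □ █                            ┃     
 ┃█      █                            ┃     
 ┃████████                            ┃     
 ┃Moves: 0  0/3                       ┃     
 ┃                                    ┗━━━━━
 ┗━━━━━━━━━━━━━━━━━━━━━━━━━━━━━━━━━━━━━━┛   
                                            


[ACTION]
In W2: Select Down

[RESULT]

                  ┠─────────────────────────
                  ┃The framework coordinates
                  ┃Error handling processes 
                  ┃The architecture transfor
 ┏━━━━━━━━━━━━━━━━━━━━━━━━━━━━━━━━━━━━┏━━━━━
 ┃ Sokoban                            ┃ Chec
 ┠────────────────────────────────────┠─────
 ┃████████                            ┃ [-] 
 ┃█@     █                            ┃>  [-
 ┃█ █  █◎█                            ┃     
 ┃█ █ ◎ □█                            ┃     
 ┃█      █                            ┃     
 ┃█◎ □ □ █                            ┃     
 ┃█      █                            ┃     
 ┃████████                            ┃     
 ┃Moves: 0  0/3                       ┃     
 ┃                                    ┗━━━━━
 ┗━━━━━━━━━━━━━━━━━━━━━━━━━━━━━━━━━━━━━━┛   
                                            


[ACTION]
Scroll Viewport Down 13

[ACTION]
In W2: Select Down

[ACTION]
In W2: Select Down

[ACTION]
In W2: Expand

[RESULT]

                  ┠─────────────────────────
                  ┃The framework coordinates
                  ┃Error handling processes 
                  ┃The architecture transfor
 ┏━━━━━━━━━━━━━━━━━━━━━━━━━━━━━━━━━━━━┏━━━━━
 ┃ Sokoban                            ┃ Chec
 ┠────────────────────────────────────┠─────
 ┃████████                            ┃ [-] 
 ┃█@     █                            ┃   [-
 ┃█ █  █◎█                            ┃     
 ┃█ █ ◎ □█                            ┃>    
 ┃█      █                            ┃     
 ┃█◎ □ □ █                            ┃     
 ┃█      █                            ┃     
 ┃████████                            ┃     
 ┃Moves: 0  0/3                       ┃     
 ┃                                    ┗━━━━━
 ┗━━━━━━━━━━━━━━━━━━━━━━━━━━━━━━━━━━━━━━┛   
                                            


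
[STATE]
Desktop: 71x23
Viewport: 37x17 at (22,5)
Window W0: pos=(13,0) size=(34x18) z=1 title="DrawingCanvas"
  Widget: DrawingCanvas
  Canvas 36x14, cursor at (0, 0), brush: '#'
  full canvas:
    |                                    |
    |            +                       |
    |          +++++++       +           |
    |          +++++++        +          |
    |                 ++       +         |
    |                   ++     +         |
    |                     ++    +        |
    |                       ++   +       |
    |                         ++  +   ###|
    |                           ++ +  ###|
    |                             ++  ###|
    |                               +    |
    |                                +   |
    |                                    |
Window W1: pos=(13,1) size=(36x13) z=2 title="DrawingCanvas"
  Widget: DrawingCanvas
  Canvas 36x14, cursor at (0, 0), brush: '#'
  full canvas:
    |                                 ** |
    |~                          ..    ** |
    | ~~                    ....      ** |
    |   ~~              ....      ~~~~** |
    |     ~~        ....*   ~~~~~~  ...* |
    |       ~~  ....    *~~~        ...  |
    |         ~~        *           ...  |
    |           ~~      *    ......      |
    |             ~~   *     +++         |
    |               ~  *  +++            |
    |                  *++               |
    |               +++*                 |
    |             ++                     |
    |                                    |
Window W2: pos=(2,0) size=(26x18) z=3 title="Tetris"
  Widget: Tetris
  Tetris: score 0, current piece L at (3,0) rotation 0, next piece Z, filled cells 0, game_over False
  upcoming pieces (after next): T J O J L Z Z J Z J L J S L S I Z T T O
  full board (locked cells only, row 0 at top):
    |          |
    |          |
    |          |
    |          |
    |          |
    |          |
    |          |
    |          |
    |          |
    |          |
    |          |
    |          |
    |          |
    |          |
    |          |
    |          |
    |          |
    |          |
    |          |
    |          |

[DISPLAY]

     ┃             ..    *┃          
     ┃         ....      *┃          
     ┃     ....      ~~~~*┃          
     ┃ ....*   ~~~~~~  ...┃          
     ┃.    *~~~        ...┃          
     ┃     *           ...┃          
     ┃     *    ......    ┃          
     ┃~   *     +++       ┃          
     ┃━━━━━━━━━━━━━━━━━━━━┛          
     ┃                 +┃            
     ┃                  ┃            
     ┃                  ┃            
━━━━━┛━━━━━━━━━━━━━━━━━━┛            
                                     
                                     
                                     
                                     


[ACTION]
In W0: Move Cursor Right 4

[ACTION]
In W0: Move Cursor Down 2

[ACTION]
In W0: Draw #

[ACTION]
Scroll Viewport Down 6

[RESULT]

     ┃         ....      *┃          
     ┃     ....      ~~~~*┃          
     ┃ ....*   ~~~~~~  ...┃          
     ┃.    *~~~        ...┃          
     ┃     *           ...┃          
     ┃     *    ......    ┃          
     ┃~   *     +++       ┃          
     ┃━━━━━━━━━━━━━━━━━━━━┛          
     ┃                 +┃            
     ┃                  ┃            
     ┃                  ┃            
━━━━━┛━━━━━━━━━━━━━━━━━━┛            
                                     
                                     
                                     
                                     
                                     


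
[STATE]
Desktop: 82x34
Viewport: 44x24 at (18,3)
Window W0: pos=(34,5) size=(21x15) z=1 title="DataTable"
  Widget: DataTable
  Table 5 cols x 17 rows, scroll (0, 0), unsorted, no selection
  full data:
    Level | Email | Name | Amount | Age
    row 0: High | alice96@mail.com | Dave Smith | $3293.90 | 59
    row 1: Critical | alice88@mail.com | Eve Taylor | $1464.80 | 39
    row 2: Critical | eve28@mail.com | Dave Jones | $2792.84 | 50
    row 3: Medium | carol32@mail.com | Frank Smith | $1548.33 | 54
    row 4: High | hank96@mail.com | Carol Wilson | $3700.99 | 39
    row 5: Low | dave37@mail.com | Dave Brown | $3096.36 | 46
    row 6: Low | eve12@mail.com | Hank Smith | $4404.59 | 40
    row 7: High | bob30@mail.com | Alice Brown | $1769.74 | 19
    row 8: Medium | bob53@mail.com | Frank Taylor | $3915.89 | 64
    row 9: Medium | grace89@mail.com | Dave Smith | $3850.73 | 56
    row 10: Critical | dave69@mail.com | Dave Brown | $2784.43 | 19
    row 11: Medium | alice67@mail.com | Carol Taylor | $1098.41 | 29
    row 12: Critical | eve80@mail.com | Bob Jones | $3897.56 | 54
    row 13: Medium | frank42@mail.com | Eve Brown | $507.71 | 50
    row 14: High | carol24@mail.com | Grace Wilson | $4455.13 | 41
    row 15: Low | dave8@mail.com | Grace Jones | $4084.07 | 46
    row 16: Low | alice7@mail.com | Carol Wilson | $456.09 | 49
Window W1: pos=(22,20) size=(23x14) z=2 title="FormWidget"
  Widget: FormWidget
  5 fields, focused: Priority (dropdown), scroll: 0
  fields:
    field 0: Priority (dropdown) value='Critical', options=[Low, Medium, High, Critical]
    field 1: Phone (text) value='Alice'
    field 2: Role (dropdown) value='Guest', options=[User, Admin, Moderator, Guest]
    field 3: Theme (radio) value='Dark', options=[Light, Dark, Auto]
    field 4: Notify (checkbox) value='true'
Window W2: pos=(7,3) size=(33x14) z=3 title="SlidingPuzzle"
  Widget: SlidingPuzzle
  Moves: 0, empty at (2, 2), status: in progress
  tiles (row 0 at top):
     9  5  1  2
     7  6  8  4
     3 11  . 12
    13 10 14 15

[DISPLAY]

━━━━━━━━━━━━━━━━━━━━━┓                      
zzle                 ┃                      
─────────────────────┨━━━━━━━━━━━━━━┓       
┬────┬────┐          ┃Table         ┃       
│  1 │  2 │          ┃──────────────┨       
┼────┼────┤          ┃   │Email     ┃       
│  8 │  4 │          ┃───┼──────────┃       
┼────┼────┤          ┃   │alice96@ma┃       
│    │ 12 │          ┃cal│alice88@ma┃       
┼────┼────┤          ┃cal│eve28@mail┃       
│ 14 │ 15 │          ┃m  │carol32@ma┃       
┴────┴────┘          ┃   │hank96@mai┃       
                     ┃   │dave37@mai┃       
━━━━━━━━━━━━━━━━━━━━━┛   │eve12@mail┃       
                ┃High    │bob30@mail┃       
                ┃Medium  │bob53@mail┃       
                ┗━━━━━━━━━━━━━━━━━━━┛       
    ┏━━━━━━━━━━━━━━━━━━━━━┓                 
    ┃ FormWidget          ┃                 
    ┠─────────────────────┨                 
    ┃> Priority:   [Crit▼]┃                 
    ┃  Phone:      [Alice]┃                 
    ┃  Role:       [Gues▼]┃                 
    ┃  Theme:      ( ) Lig┃                 


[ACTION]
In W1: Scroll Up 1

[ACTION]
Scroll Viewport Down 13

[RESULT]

┼────┼────┤          ┃   │alice96@ma┃       
│    │ 12 │          ┃cal│alice88@ma┃       
┼────┼────┤          ┃cal│eve28@mail┃       
│ 14 │ 15 │          ┃m  │carol32@ma┃       
┴────┴────┘          ┃   │hank96@mai┃       
                     ┃   │dave37@mai┃       
━━━━━━━━━━━━━━━━━━━━━┛   │eve12@mail┃       
                ┃High    │bob30@mail┃       
                ┃Medium  │bob53@mail┃       
                ┗━━━━━━━━━━━━━━━━━━━┛       
    ┏━━━━━━━━━━━━━━━━━━━━━┓                 
    ┃ FormWidget          ┃                 
    ┠─────────────────────┨                 
    ┃> Priority:   [Crit▼]┃                 
    ┃  Phone:      [Alice]┃                 
    ┃  Role:       [Gues▼]┃                 
    ┃  Theme:      ( ) Lig┃                 
    ┃  Notify:     [x]    ┃                 
    ┃                     ┃                 
    ┃                     ┃                 
    ┃                     ┃                 
    ┃                     ┃                 
    ┃                     ┃                 
    ┗━━━━━━━━━━━━━━━━━━━━━┛                 


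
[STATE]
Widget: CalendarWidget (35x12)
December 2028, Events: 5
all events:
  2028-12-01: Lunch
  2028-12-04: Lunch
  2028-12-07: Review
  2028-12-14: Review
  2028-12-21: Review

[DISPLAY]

           December 2028           
Mo Tu We Th Fr Sa Su               
             1*  2  3              
 4*  5  6  7*  8  9 10             
11 12 13 14* 15 16 17              
18 19 20 21* 22 23 24              
25 26 27 28 29 30 31               
                                   
                                   
                                   
                                   
                                   


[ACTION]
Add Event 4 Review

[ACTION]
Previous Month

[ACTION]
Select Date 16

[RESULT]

           November 2028           
Mo Tu We Th Fr Sa Su               
       1  2  3  4  5               
 6  7  8  9 10 11 12               
13 14 15 [16] 17 18 19             
20 21 22 23 24 25 26               
27 28 29 30                        
                                   
                                   
                                   
                                   
                                   


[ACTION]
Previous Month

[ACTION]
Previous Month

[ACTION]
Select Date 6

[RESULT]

           September 2028          
Mo Tu We Th Fr Sa Su               
             1  2  3               
 4  5 [ 6]  7  8  9 10             
11 12 13 14 15 16 17               
18 19 20 21 22 23 24               
25 26 27 28 29 30                  
                                   
                                   
                                   
                                   
                                   


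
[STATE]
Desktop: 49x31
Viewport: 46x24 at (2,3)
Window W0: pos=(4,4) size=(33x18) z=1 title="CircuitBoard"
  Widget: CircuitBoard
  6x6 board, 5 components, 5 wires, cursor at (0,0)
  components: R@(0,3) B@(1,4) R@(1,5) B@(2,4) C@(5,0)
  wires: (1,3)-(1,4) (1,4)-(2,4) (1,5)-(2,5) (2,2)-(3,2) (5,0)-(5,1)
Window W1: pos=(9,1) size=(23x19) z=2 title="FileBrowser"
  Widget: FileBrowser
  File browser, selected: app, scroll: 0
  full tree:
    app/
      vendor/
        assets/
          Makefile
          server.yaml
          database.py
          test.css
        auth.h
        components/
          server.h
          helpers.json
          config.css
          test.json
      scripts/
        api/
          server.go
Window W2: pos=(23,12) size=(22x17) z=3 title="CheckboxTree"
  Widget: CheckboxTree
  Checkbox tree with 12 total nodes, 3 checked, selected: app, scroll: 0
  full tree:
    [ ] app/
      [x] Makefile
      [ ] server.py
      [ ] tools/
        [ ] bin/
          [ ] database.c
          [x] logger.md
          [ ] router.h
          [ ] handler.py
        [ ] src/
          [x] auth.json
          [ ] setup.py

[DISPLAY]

       ┠─────────────────────┨                
  ┏━━━━┃> [-] app/           ┃━━━━┓           
  ┃ Cir┃    [+] vendor/      ┃    ┃           
  ┠────┃    [+] scripts/     ┃────┨           
  ┃   0┃                     ┃    ┃           
  ┃0  [┃                     ┃    ┃           
  ┃    ┃                     ┃    ┃           
  ┃1   ┃                     ┃    ┃           
  ┃    ┃                     ┃    ┃           
  ┃2   ┃             ┏━━━━━━━━━━━━━━━━━━━━┓   
  ┃    ┃             ┃ CheckboxTree       ┃   
  ┃3   ┃             ┠────────────────────┨   
  ┃    ┃             ┃>[-] app/           ┃   
  ┃4   ┃             ┃   [x] Makefile     ┃   
  ┃    ┃             ┃   [ ] server.py    ┃   
  ┃5   ┃             ┃   [-] tools/       ┃   
  ┃Curs┗━━━━━━━━━━━━━┃     [-] bin/       ┃   
  ┃                  ┃       [ ] database.┃   
  ┗━━━━━━━━━━━━━━━━━━┃       [x] logger.md┃   
                     ┃       [ ] router.h ┃   
                     ┃       [ ] handler.p┃   
                     ┃     [-] src/       ┃   
                     ┃       [x] auth.json┃   
                     ┃       [ ] setup.py ┃   


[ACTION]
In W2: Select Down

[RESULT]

       ┠─────────────────────┨                
  ┏━━━━┃> [-] app/           ┃━━━━┓           
  ┃ Cir┃    [+] vendor/      ┃    ┃           
  ┠────┃    [+] scripts/     ┃────┨           
  ┃   0┃                     ┃    ┃           
  ┃0  [┃                     ┃    ┃           
  ┃    ┃                     ┃    ┃           
  ┃1   ┃                     ┃    ┃           
  ┃    ┃                     ┃    ┃           
  ┃2   ┃             ┏━━━━━━━━━━━━━━━━━━━━┓   
  ┃    ┃             ┃ CheckboxTree       ┃   
  ┃3   ┃             ┠────────────────────┨   
  ┃    ┃             ┃ [-] app/           ┃   
  ┃4   ┃             ┃>  [x] Makefile     ┃   
  ┃    ┃             ┃   [ ] server.py    ┃   
  ┃5   ┃             ┃   [-] tools/       ┃   
  ┃Curs┗━━━━━━━━━━━━━┃     [-] bin/       ┃   
  ┃                  ┃       [ ] database.┃   
  ┗━━━━━━━━━━━━━━━━━━┃       [x] logger.md┃   
                     ┃       [ ] router.h ┃   
                     ┃       [ ] handler.p┃   
                     ┃     [-] src/       ┃   
                     ┃       [x] auth.json┃   
                     ┃       [ ] setup.py ┃   


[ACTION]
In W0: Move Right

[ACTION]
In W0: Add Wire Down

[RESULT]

       ┠─────────────────────┨                
  ┏━━━━┃> [-] app/           ┃━━━━┓           
  ┃ Cir┃    [+] vendor/      ┃    ┃           
  ┠────┃    [+] scripts/     ┃────┨           
  ┃   0┃                     ┃    ┃           
  ┃0   ┃                     ┃    ┃           
  ┃    ┃                     ┃    ┃           
  ┃1   ┃                     ┃    ┃           
  ┃    ┃                     ┃    ┃           
  ┃2   ┃             ┏━━━━━━━━━━━━━━━━━━━━┓   
  ┃    ┃             ┃ CheckboxTree       ┃   
  ┃3   ┃             ┠────────────────────┨   
  ┃    ┃             ┃ [-] app/           ┃   
  ┃4   ┃             ┃>  [x] Makefile     ┃   
  ┃    ┃             ┃   [ ] server.py    ┃   
  ┃5   ┃             ┃   [-] tools/       ┃   
  ┃Curs┗━━━━━━━━━━━━━┃     [-] bin/       ┃   
  ┃                  ┃       [ ] database.┃   
  ┗━━━━━━━━━━━━━━━━━━┃       [x] logger.md┃   
                     ┃       [ ] router.h ┃   
                     ┃       [ ] handler.p┃   
                     ┃     [-] src/       ┃   
                     ┃       [x] auth.json┃   
                     ┃       [ ] setup.py ┃   


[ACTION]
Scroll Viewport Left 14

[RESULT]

         ┠─────────────────────┨              
    ┏━━━━┃> [-] app/           ┃━━━━┓         
    ┃ Cir┃    [+] vendor/      ┃    ┃         
    ┠────┃    [+] scripts/     ┃────┨         
    ┃   0┃                     ┃    ┃         
    ┃0   ┃                     ┃    ┃         
    ┃    ┃                     ┃    ┃         
    ┃1   ┃                     ┃    ┃         
    ┃    ┃                     ┃    ┃         
    ┃2   ┃             ┏━━━━━━━━━━━━━━━━━━━━┓ 
    ┃    ┃             ┃ CheckboxTree       ┃ 
    ┃3   ┃             ┠────────────────────┨ 
    ┃    ┃             ┃ [-] app/           ┃ 
    ┃4   ┃             ┃>  [x] Makefile     ┃ 
    ┃    ┃             ┃   [ ] server.py    ┃ 
    ┃5   ┃             ┃   [-] tools/       ┃ 
    ┃Curs┗━━━━━━━━━━━━━┃     [-] bin/       ┃ 
    ┃                  ┃       [ ] database.┃ 
    ┗━━━━━━━━━━━━━━━━━━┃       [x] logger.md┃ 
                       ┃       [ ] router.h ┃ 
                       ┃       [ ] handler.p┃ 
                       ┃     [-] src/       ┃ 
                       ┃       [x] auth.json┃ 
                       ┃       [ ] setup.py ┃ 


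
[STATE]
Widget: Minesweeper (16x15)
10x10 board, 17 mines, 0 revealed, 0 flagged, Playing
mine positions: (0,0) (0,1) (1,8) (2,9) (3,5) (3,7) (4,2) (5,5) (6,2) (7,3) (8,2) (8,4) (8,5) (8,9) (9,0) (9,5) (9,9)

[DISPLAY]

■■■■■■■■■■      
■■■■■■■■■■      
■■■■■■■■■■      
■■■■■■■■■■      
■■■■■■■■■■      
■■■■■■■■■■      
■■■■■■■■■■      
■■■■■■■■■■      
■■■■■■■■■■      
■■■■■■■■■■      
                
                
                
                
                


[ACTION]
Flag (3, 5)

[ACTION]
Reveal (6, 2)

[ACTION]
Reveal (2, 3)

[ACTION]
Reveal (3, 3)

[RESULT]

✹✹■■■■■■■■      
■■■■■■■■✹■      
■■■■■■■■■✹      
■■■■■✹■✹■■      
■■✹■■■■■■■      
■■■■■✹■■■■      
■■✹■■■■■■■      
■■■✹■■■■■■      
■■✹■✹✹■■■✹      
✹■■■■✹■■■✹      
                
                
                
                
                


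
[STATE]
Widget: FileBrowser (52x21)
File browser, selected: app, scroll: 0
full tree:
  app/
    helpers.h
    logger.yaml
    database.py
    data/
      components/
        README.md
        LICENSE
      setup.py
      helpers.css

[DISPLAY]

> [-] app/                                          
    helpers.h                                       
    logger.yaml                                     
    database.py                                     
    [+] data/                                       
                                                    
                                                    
                                                    
                                                    
                                                    
                                                    
                                                    
                                                    
                                                    
                                                    
                                                    
                                                    
                                                    
                                                    
                                                    
                                                    


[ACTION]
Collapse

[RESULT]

> [+] app/                                          
                                                    
                                                    
                                                    
                                                    
                                                    
                                                    
                                                    
                                                    
                                                    
                                                    
                                                    
                                                    
                                                    
                                                    
                                                    
                                                    
                                                    
                                                    
                                                    
                                                    


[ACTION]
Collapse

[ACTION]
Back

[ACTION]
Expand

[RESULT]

> [-] app/                                          
    helpers.h                                       
    logger.yaml                                     
    database.py                                     
    [+] data/                                       
                                                    
                                                    
                                                    
                                                    
                                                    
                                                    
                                                    
                                                    
                                                    
                                                    
                                                    
                                                    
                                                    
                                                    
                                                    
                                                    


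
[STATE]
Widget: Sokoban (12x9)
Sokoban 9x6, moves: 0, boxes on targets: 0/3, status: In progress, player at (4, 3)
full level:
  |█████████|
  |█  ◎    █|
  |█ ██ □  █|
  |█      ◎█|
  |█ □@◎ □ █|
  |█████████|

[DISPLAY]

█████████   
█  ◎    █   
█ ██ □  █   
█      ◎█   
█ □@◎ □ █   
█████████   
Moves: 0  0/
            
            


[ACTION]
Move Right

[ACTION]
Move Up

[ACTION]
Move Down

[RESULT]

█████████   
█  ◎    █   
█ ██ □  █   
█      ◎█   
█ □ + □ █   
█████████   
Moves: 3  0/
            
            


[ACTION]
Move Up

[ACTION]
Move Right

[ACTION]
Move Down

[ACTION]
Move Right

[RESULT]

█████████   
█  ◎    █   
█ ██ □  █   
█      ◎█   
█ □ ◎ @□█   
█████████   
Moves: 7  0/
            
            


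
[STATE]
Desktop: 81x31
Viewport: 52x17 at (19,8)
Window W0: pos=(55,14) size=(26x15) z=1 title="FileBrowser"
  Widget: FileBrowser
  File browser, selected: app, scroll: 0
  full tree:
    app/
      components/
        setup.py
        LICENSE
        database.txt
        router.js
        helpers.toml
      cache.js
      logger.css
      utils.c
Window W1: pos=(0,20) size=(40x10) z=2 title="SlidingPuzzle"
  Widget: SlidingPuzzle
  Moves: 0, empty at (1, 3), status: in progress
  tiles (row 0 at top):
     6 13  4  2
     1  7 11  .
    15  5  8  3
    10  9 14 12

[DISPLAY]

                                                    
                                                    
                                                    
                                                    
                                                    
                                                    
                                    ┏━━━━━━━━━━━━━━━
                                    ┃ FileBrowser   
                                    ┠───────────────
                                    ┃> [-] app/     
                                    ┃    [+] compone
                                    ┃    cache.js   
━━━━━━━━━━━━━━━━━━━━┓               ┃    logger.css 
                    ┃               ┃    utils.c    
────────────────────┨               ┃               
──┐                 ┃               ┃               
2 │                 ┃               ┃               


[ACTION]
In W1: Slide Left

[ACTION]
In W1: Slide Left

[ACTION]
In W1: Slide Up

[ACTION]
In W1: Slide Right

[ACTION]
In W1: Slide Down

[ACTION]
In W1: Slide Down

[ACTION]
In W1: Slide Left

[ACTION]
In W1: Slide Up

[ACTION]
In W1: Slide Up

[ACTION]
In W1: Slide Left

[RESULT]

                                                    
                                                    
                                                    
                                                    
                                                    
                                                    
                                    ┏━━━━━━━━━━━━━━━
                                    ┃ FileBrowser   
                                    ┠───────────────
                                    ┃> [-] app/     
                                    ┃    [+] compone
                                    ┃    cache.js   
━━━━━━━━━━━━━━━━━━━━┓               ┃    logger.css 
                    ┃               ┃    utils.c    
────────────────────┨               ┃               
──┐                 ┃               ┃               
3 │                 ┃               ┃               


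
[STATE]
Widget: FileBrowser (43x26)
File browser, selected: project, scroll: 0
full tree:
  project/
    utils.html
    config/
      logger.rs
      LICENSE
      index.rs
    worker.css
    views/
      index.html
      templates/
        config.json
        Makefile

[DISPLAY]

> [-] project/                             
    utils.html                             
    [+] config/                            
    worker.css                             
    [+] views/                             
                                           
                                           
                                           
                                           
                                           
                                           
                                           
                                           
                                           
                                           
                                           
                                           
                                           
                                           
                                           
                                           
                                           
                                           
                                           
                                           
                                           


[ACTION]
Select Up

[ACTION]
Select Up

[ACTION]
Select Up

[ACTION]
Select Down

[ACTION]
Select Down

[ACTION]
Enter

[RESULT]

  [-] project/                             
    utils.html                             
  > [-] config/                            
      logger.rs                            
      LICENSE                              
      index.rs                             
    worker.css                             
    [+] views/                             
                                           
                                           
                                           
                                           
                                           
                                           
                                           
                                           
                                           
                                           
                                           
                                           
                                           
                                           
                                           
                                           
                                           
                                           
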